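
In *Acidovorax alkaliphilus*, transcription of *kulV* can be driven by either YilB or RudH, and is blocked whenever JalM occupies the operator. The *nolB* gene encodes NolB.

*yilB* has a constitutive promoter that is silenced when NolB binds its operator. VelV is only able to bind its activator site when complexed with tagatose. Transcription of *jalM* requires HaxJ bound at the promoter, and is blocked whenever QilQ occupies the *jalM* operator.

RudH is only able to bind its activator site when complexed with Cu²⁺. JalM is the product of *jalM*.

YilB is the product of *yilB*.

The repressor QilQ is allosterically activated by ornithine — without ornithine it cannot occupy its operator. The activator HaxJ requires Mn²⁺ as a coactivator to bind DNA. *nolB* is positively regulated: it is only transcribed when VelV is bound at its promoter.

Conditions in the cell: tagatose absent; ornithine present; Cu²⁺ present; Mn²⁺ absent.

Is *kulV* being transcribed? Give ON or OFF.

ON

Ornithine is present, so QilQ is active.
Mn²⁺ is absent, so HaxJ is inactive.
With repressor QilQ bound, *jalM* is not transcribed.
So JalM is not produced.
Tagatose is absent, so VelV is inactive.
Required activator VelV is absent, so *nolB* is not transcribed.
So NolB is not produced.
With no repressor bound, *yilB* is transcribed.
So YilB is produced and active.
Cu²⁺ is present, so RudH is active.
Activator YilB is present, so *kulV* is transcribed.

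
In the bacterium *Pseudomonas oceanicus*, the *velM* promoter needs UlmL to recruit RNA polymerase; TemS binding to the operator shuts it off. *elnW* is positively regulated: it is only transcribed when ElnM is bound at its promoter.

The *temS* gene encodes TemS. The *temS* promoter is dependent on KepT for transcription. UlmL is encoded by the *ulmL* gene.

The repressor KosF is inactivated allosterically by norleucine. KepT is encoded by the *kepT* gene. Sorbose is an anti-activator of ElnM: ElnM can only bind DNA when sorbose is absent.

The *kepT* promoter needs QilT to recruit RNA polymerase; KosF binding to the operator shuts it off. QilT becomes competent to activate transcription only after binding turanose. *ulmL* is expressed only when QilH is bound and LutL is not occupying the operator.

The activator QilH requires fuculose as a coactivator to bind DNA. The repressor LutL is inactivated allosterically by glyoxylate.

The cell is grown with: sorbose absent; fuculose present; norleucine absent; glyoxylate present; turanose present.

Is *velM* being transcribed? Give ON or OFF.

Turanose is present, so QilT is active.
Norleucine is absent, so KosF is active.
With repressor KosF bound, *kepT* is not transcribed.
So KepT is not produced.
Required activator KepT is absent, so *temS* is not transcribed.
So TemS is not produced.
Fuculose is present, so QilH is active.
Glyoxylate is present, so LutL is inactive.
No repressor is bound and QilH is active, so *ulmL* is transcribed.
So UlmL is produced and active.
No repressor is bound and UlmL is active, so *velM* is transcribed.

ON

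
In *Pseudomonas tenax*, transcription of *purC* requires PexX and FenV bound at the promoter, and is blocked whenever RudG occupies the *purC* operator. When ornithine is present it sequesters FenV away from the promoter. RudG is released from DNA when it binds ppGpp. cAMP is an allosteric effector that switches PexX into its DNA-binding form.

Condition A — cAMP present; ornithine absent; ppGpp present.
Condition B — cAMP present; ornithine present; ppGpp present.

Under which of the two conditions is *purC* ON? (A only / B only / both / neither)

A only

Condition A:
cAMP is present, so PexX is active.
Ornithine is absent, so FenV is active.
ppGpp is present, so RudG is inactive.
No repressor is bound and PexX and FenV are active, so *purC* is transcribed.
→ *purC* is ON in A.
Condition B:
cAMP is present, so PexX is active.
Ornithine is present, so FenV is inactive.
ppGpp is present, so RudG is inactive.
Required activator FenV is absent, so *purC* is not transcribed.
→ *purC* is OFF in B.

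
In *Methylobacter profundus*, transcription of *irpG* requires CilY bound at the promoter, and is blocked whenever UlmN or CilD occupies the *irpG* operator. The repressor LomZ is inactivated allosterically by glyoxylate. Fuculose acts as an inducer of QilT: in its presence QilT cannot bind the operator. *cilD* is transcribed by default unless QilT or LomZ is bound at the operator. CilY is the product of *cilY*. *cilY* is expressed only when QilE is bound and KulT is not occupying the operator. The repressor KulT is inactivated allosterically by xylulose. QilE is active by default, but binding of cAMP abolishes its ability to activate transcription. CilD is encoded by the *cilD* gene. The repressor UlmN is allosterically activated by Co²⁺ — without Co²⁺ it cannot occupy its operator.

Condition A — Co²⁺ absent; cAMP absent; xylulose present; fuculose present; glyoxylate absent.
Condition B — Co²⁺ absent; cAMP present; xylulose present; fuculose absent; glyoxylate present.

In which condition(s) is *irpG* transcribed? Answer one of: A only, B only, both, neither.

Condition A:
Co²⁺ is absent, so UlmN is inactive.
cAMP is absent, so QilE is active.
Xylulose is present, so KulT is inactive.
No repressor is bound and QilE is active, so *cilY* is transcribed.
So CilY is produced and active.
Fuculose is present, so QilT is inactive.
Glyoxylate is absent, so LomZ is active.
With repressor LomZ bound, *cilD* is not transcribed.
So CilD is not produced.
No repressor is bound and CilY is active, so *irpG* is transcribed.
→ *irpG* is ON in A.
Condition B:
Co²⁺ is absent, so UlmN is inactive.
cAMP is present, so QilE is inactive.
Xylulose is present, so KulT is inactive.
Required activator QilE is absent, so *cilY* is not transcribed.
So CilY is not produced.
Fuculose is absent, so QilT is active.
Glyoxylate is present, so LomZ is inactive.
With repressor QilT bound, *cilD* is not transcribed.
So CilD is not produced.
Required activator CilY is absent, so *irpG* is not transcribed.
→ *irpG* is OFF in B.

A only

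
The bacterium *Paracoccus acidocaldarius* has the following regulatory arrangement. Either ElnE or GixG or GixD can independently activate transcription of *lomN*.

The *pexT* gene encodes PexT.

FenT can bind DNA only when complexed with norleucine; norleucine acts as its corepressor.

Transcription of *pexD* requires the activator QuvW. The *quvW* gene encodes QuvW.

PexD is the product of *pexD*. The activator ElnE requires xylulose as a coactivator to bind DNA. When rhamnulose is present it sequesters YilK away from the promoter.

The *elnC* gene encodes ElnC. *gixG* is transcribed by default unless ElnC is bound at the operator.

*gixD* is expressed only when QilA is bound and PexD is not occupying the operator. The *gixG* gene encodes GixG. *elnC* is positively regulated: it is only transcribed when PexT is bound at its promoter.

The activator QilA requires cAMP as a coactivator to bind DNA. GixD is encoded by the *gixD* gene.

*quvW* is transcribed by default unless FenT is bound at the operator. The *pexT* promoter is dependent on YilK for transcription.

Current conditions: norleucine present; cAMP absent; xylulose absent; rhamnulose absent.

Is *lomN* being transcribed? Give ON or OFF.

OFF

Xylulose is absent, so ElnE is inactive.
Rhamnulose is absent, so YilK is active.
No repressor is bound and YilK is active, so *pexT* is transcribed.
So PexT is produced and active.
No repressor is bound and PexT is active, so *elnC* is transcribed.
So ElnC is produced and active.
With repressor ElnC bound, *gixG* is not transcribed.
So GixG is not produced.
cAMP is absent, so QilA is inactive.
Norleucine is present, so FenT is active.
With repressor FenT bound, *quvW* is not transcribed.
So QuvW is not produced.
Required activator QuvW is absent, so *pexD* is not transcribed.
So PexD is not produced.
Required activator QilA is absent, so *gixD* is not transcribed.
So GixD is not produced.
No activator is available at the *lomN* promoter, so *lomN* is not transcribed.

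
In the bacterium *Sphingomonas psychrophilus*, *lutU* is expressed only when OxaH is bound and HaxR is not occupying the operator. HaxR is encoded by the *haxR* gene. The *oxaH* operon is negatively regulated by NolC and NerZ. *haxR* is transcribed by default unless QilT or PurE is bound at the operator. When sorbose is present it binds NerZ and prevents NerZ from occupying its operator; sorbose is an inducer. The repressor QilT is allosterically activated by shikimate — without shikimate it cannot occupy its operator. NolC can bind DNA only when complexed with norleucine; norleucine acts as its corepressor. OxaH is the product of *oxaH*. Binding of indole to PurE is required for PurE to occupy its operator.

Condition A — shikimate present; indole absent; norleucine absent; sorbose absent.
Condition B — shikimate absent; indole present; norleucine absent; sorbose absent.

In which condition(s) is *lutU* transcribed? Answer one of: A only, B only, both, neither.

neither

Condition A:
Shikimate is present, so QilT is active.
Indole is absent, so PurE is inactive.
With repressor QilT bound, *haxR* is not transcribed.
So HaxR is not produced.
Norleucine is absent, so NolC is inactive.
Sorbose is absent, so NerZ is active.
With repressor NerZ bound, *oxaH* is not transcribed.
So OxaH is not produced.
Required activator OxaH is absent, so *lutU* is not transcribed.
→ *lutU* is OFF in A.
Condition B:
Shikimate is absent, so QilT is inactive.
Indole is present, so PurE is active.
With repressor PurE bound, *haxR* is not transcribed.
So HaxR is not produced.
Norleucine is absent, so NolC is inactive.
Sorbose is absent, so NerZ is active.
With repressor NerZ bound, *oxaH* is not transcribed.
So OxaH is not produced.
Required activator OxaH is absent, so *lutU* is not transcribed.
→ *lutU* is OFF in B.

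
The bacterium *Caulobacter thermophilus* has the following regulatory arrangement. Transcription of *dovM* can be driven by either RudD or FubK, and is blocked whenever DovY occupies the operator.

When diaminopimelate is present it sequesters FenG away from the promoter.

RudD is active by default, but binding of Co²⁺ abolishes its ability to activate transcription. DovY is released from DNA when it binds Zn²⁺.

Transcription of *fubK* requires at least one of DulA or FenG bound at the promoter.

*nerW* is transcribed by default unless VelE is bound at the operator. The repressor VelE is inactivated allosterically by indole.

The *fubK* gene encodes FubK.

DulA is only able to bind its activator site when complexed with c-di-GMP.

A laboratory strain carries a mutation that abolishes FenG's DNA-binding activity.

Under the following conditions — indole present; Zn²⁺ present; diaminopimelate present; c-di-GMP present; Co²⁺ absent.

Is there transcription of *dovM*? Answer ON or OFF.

Co²⁺ is absent, so RudD is active.
c-di-GMP is present, so DulA is active.
FenG is non-functional in this strain, so it has no effect.
Activator DulA is present, so *fubK* is transcribed.
So FubK is produced and active.
Zn²⁺ is present, so DovY is inactive.
Activator RudD is present, so *dovM* is transcribed.

ON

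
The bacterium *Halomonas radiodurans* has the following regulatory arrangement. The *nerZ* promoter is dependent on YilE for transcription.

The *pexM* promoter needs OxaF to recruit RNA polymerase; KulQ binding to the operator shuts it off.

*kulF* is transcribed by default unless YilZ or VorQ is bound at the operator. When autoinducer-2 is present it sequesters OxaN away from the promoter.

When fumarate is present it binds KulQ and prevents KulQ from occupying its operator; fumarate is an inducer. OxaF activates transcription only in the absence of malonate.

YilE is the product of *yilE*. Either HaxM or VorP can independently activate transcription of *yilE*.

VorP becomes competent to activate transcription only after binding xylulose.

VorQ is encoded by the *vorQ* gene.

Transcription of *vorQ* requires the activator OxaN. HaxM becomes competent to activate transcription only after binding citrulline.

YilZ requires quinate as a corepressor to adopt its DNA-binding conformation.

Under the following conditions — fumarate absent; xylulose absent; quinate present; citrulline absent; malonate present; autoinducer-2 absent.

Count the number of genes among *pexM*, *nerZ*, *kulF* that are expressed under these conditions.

0

Malonate is present, so OxaF is inactive.
Fumarate is absent, so KulQ is active.
With repressor KulQ bound, *pexM* is not transcribed.
→ *pexM* is OFF.
Citrulline is absent, so HaxM is inactive.
Xylulose is absent, so VorP is inactive.
No activator is available at the *yilE* promoter, so *yilE* is not transcribed.
So YilE is not produced.
Required activator YilE is absent, so *nerZ* is not transcribed.
→ *nerZ* is OFF.
Quinate is present, so YilZ is active.
Autoinducer-2 is absent, so OxaN is active.
No repressor is bound and OxaN is active, so *vorQ* is transcribed.
So VorQ is produced and active.
With repressor YilZ bound, *kulF* is not transcribed.
→ *kulF* is OFF.
0 of the 3 genes are transcribed.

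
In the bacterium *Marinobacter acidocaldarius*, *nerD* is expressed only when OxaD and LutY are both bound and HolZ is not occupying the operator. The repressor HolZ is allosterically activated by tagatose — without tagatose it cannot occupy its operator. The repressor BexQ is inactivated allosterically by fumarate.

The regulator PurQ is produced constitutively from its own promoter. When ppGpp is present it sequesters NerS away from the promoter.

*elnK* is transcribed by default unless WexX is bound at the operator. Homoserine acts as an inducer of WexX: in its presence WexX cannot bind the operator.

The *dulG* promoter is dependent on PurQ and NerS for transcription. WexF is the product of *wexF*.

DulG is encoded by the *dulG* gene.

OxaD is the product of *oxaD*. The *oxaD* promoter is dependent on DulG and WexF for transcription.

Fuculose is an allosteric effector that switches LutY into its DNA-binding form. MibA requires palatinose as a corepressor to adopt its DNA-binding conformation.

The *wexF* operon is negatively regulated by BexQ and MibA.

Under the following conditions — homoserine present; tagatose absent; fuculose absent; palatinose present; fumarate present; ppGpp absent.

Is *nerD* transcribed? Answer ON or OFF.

OFF

PurQ is produced constitutively and is active.
ppGpp is absent, so NerS is active.
No repressor is bound and PurQ and NerS are active, so *dulG* is transcribed.
So DulG is produced and active.
Fumarate is present, so BexQ is inactive.
Palatinose is present, so MibA is active.
With repressor MibA bound, *wexF* is not transcribed.
So WexF is not produced.
Required activator WexF is absent, so *oxaD* is not transcribed.
So OxaD is not produced.
Tagatose is absent, so HolZ is inactive.
Fuculose is absent, so LutY is inactive.
Required activator OxaD is absent, so *nerD* is not transcribed.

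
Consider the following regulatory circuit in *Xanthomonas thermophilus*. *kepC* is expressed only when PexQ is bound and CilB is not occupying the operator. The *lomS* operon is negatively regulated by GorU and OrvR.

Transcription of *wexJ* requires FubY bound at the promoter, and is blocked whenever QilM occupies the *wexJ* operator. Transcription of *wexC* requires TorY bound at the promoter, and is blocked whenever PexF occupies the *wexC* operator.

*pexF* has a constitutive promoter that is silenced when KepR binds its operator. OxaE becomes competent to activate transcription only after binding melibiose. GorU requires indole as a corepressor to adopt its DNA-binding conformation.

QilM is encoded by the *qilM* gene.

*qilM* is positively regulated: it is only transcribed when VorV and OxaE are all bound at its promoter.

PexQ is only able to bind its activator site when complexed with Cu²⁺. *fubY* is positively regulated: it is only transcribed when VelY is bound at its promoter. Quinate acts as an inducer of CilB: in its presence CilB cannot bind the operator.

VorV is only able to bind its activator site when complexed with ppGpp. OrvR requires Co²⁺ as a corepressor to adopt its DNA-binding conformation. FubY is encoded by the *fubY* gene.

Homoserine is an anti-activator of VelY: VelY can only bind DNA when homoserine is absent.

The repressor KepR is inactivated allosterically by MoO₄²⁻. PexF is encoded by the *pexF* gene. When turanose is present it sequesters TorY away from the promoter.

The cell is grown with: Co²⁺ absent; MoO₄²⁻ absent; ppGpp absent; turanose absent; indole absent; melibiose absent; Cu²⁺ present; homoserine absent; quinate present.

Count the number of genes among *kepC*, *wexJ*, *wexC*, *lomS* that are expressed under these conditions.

Quinate is present, so CilB is inactive.
Cu²⁺ is present, so PexQ is active.
No repressor is bound and PexQ is active, so *kepC* is transcribed.
→ *kepC* is ON.
ppGpp is absent, so VorV is inactive.
Melibiose is absent, so OxaE is inactive.
Required activator VorV is absent, so *qilM* is not transcribed.
So QilM is not produced.
Homoserine is absent, so VelY is active.
No repressor is bound and VelY is active, so *fubY* is transcribed.
So FubY is produced and active.
No repressor is bound and FubY is active, so *wexJ* is transcribed.
→ *wexJ* is ON.
MoO₄²⁻ is absent, so KepR is active.
With repressor KepR bound, *pexF* is not transcribed.
So PexF is not produced.
Turanose is absent, so TorY is active.
No repressor is bound and TorY is active, so *wexC* is transcribed.
→ *wexC* is ON.
Indole is absent, so GorU is inactive.
Co²⁺ is absent, so OrvR is inactive.
With no repressor bound, *lomS* is transcribed.
→ *lomS* is ON.
4 of the 4 genes are transcribed.

4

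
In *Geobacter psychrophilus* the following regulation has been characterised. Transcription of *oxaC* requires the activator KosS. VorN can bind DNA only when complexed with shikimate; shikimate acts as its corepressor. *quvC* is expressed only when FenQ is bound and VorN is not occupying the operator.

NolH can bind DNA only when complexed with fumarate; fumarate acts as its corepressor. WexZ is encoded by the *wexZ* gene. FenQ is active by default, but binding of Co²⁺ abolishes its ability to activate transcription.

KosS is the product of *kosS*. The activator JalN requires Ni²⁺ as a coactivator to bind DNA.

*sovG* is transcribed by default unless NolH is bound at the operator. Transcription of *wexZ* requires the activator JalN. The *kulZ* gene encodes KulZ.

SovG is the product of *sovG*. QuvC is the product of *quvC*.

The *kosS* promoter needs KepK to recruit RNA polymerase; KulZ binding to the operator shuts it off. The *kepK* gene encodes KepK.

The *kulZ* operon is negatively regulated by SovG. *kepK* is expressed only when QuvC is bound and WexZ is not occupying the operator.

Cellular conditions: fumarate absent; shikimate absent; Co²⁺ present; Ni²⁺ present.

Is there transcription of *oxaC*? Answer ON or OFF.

Ni²⁺ is present, so JalN is active.
No repressor is bound and JalN is active, so *wexZ* is transcribed.
So WexZ is produced and active.
Shikimate is absent, so VorN is inactive.
Co²⁺ is present, so FenQ is inactive.
Required activator FenQ is absent, so *quvC* is not transcribed.
So QuvC is not produced.
With repressor WexZ bound, *kepK* is not transcribed.
So KepK is not produced.
Fumarate is absent, so NolH is inactive.
With no repressor bound, *sovG* is transcribed.
So SovG is produced and active.
With repressor SovG bound, *kulZ* is not transcribed.
So KulZ is not produced.
Required activator KepK is absent, so *kosS* is not transcribed.
So KosS is not produced.
Required activator KosS is absent, so *oxaC* is not transcribed.

OFF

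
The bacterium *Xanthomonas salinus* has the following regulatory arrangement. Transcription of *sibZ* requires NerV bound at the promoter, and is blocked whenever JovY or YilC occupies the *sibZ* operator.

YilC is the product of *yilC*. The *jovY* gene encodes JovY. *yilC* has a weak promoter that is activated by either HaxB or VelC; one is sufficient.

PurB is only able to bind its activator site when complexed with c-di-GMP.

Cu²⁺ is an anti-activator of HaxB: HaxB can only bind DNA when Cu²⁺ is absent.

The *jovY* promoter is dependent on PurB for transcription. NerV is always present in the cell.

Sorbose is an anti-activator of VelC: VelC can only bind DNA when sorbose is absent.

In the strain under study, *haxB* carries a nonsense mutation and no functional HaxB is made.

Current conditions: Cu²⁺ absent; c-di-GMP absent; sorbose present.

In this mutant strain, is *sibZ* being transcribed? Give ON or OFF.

ON

c-di-GMP is absent, so PurB is inactive.
Required activator PurB is absent, so *jovY* is not transcribed.
So JovY is not produced.
HaxB is non-functional in this strain, so it has no effect.
Sorbose is present, so VelC is inactive.
No activator is available at the *yilC* promoter, so *yilC* is not transcribed.
So YilC is not produced.
NerV is produced constitutively and is active.
No repressor is bound and NerV is active, so *sibZ* is transcribed.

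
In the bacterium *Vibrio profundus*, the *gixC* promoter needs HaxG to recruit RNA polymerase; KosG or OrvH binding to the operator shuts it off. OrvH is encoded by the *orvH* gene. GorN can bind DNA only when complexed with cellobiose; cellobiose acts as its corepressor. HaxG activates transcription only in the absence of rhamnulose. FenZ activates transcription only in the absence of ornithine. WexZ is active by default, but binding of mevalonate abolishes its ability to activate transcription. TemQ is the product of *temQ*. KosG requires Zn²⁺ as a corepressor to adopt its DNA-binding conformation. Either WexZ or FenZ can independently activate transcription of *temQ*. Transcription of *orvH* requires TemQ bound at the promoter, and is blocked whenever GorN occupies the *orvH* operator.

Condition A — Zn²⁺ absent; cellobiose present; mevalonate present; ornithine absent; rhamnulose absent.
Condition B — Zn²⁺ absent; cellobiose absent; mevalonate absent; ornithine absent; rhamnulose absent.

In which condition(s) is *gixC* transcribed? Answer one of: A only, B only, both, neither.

A only

Condition A:
Zn²⁺ is absent, so KosG is inactive.
Cellobiose is present, so GorN is active.
Mevalonate is present, so WexZ is inactive.
Ornithine is absent, so FenZ is active.
Activator FenZ is present, so *temQ* is transcribed.
So TemQ is produced and active.
With repressor GorN bound, *orvH* is not transcribed.
So OrvH is not produced.
Rhamnulose is absent, so HaxG is active.
No repressor is bound and HaxG is active, so *gixC* is transcribed.
→ *gixC* is ON in A.
Condition B:
Zn²⁺ is absent, so KosG is inactive.
Cellobiose is absent, so GorN is inactive.
Mevalonate is absent, so WexZ is active.
Ornithine is absent, so FenZ is active.
Activator WexZ is present, so *temQ* is transcribed.
So TemQ is produced and active.
No repressor is bound and TemQ is active, so *orvH* is transcribed.
So OrvH is produced and active.
Rhamnulose is absent, so HaxG is active.
With repressor OrvH bound, *gixC* is not transcribed.
→ *gixC* is OFF in B.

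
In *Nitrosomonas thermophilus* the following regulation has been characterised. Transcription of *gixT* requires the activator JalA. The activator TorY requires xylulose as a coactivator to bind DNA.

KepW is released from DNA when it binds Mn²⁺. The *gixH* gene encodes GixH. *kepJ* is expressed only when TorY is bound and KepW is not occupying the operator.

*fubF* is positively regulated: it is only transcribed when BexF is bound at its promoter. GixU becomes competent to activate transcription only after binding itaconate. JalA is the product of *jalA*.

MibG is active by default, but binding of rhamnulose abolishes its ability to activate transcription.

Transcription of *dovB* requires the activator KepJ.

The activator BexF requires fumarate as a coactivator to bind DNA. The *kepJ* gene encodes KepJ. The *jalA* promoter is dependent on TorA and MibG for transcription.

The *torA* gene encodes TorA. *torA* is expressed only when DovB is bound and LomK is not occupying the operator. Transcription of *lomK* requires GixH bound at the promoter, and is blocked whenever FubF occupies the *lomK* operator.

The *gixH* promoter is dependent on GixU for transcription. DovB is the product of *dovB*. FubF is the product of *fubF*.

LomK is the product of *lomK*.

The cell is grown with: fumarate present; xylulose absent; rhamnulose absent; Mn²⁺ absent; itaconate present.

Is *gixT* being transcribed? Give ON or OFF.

Mn²⁺ is absent, so KepW is active.
Xylulose is absent, so TorY is inactive.
With repressor KepW bound, *kepJ* is not transcribed.
So KepJ is not produced.
Required activator KepJ is absent, so *dovB* is not transcribed.
So DovB is not produced.
Itaconate is present, so GixU is active.
No repressor is bound and GixU is active, so *gixH* is transcribed.
So GixH is produced and active.
Fumarate is present, so BexF is active.
No repressor is bound and BexF is active, so *fubF* is transcribed.
So FubF is produced and active.
With repressor FubF bound, *lomK* is not transcribed.
So LomK is not produced.
Required activator DovB is absent, so *torA* is not transcribed.
So TorA is not produced.
Rhamnulose is absent, so MibG is active.
Required activator TorA is absent, so *jalA* is not transcribed.
So JalA is not produced.
Required activator JalA is absent, so *gixT* is not transcribed.

OFF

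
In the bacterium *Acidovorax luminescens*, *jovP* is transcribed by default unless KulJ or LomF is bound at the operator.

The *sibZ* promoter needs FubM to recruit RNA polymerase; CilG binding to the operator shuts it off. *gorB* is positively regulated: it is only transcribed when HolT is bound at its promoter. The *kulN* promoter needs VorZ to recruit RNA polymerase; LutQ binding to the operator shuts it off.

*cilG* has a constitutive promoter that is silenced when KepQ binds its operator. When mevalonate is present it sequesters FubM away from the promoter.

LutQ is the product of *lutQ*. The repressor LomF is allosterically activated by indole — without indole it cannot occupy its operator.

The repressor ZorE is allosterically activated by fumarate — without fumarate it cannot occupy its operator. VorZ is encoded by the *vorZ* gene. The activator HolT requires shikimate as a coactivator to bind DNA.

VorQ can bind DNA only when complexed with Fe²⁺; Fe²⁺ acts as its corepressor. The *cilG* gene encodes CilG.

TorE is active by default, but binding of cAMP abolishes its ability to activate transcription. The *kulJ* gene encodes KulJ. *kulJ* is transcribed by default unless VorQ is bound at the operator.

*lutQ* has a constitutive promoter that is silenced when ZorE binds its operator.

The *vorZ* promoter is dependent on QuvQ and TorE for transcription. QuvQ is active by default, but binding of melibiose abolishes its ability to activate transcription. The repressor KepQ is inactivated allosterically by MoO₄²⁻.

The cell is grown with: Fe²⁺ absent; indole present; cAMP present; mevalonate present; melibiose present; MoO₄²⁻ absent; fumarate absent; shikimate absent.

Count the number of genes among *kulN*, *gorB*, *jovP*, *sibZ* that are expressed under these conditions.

0

Melibiose is present, so QuvQ is inactive.
cAMP is present, so TorE is inactive.
Required activator QuvQ is absent, so *vorZ* is not transcribed.
So VorZ is not produced.
Fumarate is absent, so ZorE is inactive.
With no repressor bound, *lutQ* is transcribed.
So LutQ is produced and active.
With repressor LutQ bound, *kulN* is not transcribed.
→ *kulN* is OFF.
Shikimate is absent, so HolT is inactive.
Required activator HolT is absent, so *gorB* is not transcribed.
→ *gorB* is OFF.
Fe²⁺ is absent, so VorQ is inactive.
With no repressor bound, *kulJ* is transcribed.
So KulJ is produced and active.
Indole is present, so LomF is active.
With repressor KulJ bound, *jovP* is not transcribed.
→ *jovP* is OFF.
MoO₄²⁻ is absent, so KepQ is active.
With repressor KepQ bound, *cilG* is not transcribed.
So CilG is not produced.
Mevalonate is present, so FubM is inactive.
Required activator FubM is absent, so *sibZ* is not transcribed.
→ *sibZ* is OFF.
0 of the 4 genes are transcribed.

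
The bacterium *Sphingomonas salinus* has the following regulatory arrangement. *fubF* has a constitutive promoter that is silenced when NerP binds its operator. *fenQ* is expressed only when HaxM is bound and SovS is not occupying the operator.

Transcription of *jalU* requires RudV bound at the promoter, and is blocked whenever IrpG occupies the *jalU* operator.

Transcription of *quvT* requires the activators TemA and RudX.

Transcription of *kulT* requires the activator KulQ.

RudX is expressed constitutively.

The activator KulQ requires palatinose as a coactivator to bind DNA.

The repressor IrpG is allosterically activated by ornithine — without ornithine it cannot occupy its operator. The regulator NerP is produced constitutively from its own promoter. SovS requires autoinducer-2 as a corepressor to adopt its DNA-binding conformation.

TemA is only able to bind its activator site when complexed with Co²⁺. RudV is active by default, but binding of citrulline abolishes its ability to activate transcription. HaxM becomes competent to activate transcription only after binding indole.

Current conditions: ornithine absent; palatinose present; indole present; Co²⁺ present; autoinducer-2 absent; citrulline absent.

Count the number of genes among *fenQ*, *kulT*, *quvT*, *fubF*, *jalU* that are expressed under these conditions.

Indole is present, so HaxM is active.
Autoinducer-2 is absent, so SovS is inactive.
No repressor is bound and HaxM is active, so *fenQ* is transcribed.
→ *fenQ* is ON.
Palatinose is present, so KulQ is active.
No repressor is bound and KulQ is active, so *kulT* is transcribed.
→ *kulT* is ON.
Co²⁺ is present, so TemA is active.
RudX is produced constitutively and is active.
No repressor is bound and TemA and RudX are active, so *quvT* is transcribed.
→ *quvT* is ON.
NerP is produced constitutively and is active.
With repressor NerP bound, *fubF* is not transcribed.
→ *fubF* is OFF.
Citrulline is absent, so RudV is active.
Ornithine is absent, so IrpG is inactive.
No repressor is bound and RudV is active, so *jalU* is transcribed.
→ *jalU* is ON.
4 of the 5 genes are transcribed.

4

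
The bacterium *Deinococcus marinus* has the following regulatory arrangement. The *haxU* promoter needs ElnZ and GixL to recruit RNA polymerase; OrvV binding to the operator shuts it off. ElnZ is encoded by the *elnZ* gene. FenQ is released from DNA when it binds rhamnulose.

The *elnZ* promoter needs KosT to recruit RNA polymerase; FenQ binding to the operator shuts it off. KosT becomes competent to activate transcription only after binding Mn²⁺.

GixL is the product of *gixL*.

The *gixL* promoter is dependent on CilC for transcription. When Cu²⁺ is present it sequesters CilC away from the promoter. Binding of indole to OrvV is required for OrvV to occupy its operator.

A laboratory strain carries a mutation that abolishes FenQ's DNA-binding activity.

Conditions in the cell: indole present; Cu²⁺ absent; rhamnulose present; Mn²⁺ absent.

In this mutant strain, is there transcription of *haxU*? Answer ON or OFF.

Mn²⁺ is absent, so KosT is inactive.
FenQ is non-functional in this strain, so it has no effect.
Required activator KosT is absent, so *elnZ* is not transcribed.
So ElnZ is not produced.
Cu²⁺ is absent, so CilC is active.
No repressor is bound and CilC is active, so *gixL* is transcribed.
So GixL is produced and active.
Indole is present, so OrvV is active.
With repressor OrvV bound, *haxU* is not transcribed.

OFF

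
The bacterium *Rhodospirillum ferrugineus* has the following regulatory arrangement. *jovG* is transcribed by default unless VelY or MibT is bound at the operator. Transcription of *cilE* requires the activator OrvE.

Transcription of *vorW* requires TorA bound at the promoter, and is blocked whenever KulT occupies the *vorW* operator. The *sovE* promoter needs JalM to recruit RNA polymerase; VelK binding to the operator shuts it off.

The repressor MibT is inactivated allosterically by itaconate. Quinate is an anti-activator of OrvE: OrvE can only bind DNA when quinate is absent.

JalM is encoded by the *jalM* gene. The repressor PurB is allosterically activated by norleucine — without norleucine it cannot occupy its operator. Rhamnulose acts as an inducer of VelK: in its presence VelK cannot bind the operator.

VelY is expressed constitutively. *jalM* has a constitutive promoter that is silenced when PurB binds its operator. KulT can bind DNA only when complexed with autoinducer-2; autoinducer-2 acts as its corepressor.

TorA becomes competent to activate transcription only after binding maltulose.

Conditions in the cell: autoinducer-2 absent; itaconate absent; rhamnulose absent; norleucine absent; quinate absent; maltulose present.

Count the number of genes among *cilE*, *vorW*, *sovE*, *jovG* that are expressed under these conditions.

2

Quinate is absent, so OrvE is active.
No repressor is bound and OrvE is active, so *cilE* is transcribed.
→ *cilE* is ON.
Maltulose is present, so TorA is active.
Autoinducer-2 is absent, so KulT is inactive.
No repressor is bound and TorA is active, so *vorW* is transcribed.
→ *vorW* is ON.
Norleucine is absent, so PurB is inactive.
With no repressor bound, *jalM* is transcribed.
So JalM is produced and active.
Rhamnulose is absent, so VelK is active.
With repressor VelK bound, *sovE* is not transcribed.
→ *sovE* is OFF.
VelY is produced constitutively and is active.
Itaconate is absent, so MibT is active.
With repressor VelY bound, *jovG* is not transcribed.
→ *jovG* is OFF.
2 of the 4 genes are transcribed.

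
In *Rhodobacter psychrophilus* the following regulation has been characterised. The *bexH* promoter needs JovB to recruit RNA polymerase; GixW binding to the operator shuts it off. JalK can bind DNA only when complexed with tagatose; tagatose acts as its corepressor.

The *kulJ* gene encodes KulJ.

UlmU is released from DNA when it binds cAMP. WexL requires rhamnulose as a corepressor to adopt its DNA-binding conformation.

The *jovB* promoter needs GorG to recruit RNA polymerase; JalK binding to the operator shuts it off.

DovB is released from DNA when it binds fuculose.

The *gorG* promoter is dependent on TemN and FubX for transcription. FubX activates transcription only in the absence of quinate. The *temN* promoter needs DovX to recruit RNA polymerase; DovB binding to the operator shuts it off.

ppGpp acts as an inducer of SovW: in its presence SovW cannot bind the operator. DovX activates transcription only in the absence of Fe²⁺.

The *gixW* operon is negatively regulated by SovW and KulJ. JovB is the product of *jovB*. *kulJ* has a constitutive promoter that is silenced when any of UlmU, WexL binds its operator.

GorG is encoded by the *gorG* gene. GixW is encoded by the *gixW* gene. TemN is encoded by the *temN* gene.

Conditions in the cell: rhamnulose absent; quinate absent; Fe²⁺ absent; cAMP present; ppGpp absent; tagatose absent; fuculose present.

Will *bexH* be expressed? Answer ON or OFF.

ON

Fuculose is present, so DovB is inactive.
Fe²⁺ is absent, so DovX is active.
No repressor is bound and DovX is active, so *temN* is transcribed.
So TemN is produced and active.
Quinate is absent, so FubX is active.
No repressor is bound and TemN and FubX are active, so *gorG* is transcribed.
So GorG is produced and active.
Tagatose is absent, so JalK is inactive.
No repressor is bound and GorG is active, so *jovB* is transcribed.
So JovB is produced and active.
ppGpp is absent, so SovW is active.
cAMP is present, so UlmU is inactive.
Rhamnulose is absent, so WexL is inactive.
With no repressor bound, *kulJ* is transcribed.
So KulJ is produced and active.
With repressor SovW bound, *gixW* is not transcribed.
So GixW is not produced.
No repressor is bound and JovB is active, so *bexH* is transcribed.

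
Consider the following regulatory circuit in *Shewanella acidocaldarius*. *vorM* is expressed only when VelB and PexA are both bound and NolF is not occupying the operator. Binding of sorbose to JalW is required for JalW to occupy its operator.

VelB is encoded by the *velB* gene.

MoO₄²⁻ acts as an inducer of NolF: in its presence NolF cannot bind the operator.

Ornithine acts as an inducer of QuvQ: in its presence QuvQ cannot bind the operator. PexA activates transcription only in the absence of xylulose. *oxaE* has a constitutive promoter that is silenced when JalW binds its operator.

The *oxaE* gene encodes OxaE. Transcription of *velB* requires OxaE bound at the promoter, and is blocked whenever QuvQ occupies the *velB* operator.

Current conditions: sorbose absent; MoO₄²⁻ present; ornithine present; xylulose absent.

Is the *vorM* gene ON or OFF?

Ornithine is present, so QuvQ is inactive.
Sorbose is absent, so JalW is inactive.
With no repressor bound, *oxaE* is transcribed.
So OxaE is produced and active.
No repressor is bound and OxaE is active, so *velB* is transcribed.
So VelB is produced and active.
Xylulose is absent, so PexA is active.
MoO₄²⁻ is present, so NolF is inactive.
No repressor is bound and VelB and PexA are active, so *vorM* is transcribed.

ON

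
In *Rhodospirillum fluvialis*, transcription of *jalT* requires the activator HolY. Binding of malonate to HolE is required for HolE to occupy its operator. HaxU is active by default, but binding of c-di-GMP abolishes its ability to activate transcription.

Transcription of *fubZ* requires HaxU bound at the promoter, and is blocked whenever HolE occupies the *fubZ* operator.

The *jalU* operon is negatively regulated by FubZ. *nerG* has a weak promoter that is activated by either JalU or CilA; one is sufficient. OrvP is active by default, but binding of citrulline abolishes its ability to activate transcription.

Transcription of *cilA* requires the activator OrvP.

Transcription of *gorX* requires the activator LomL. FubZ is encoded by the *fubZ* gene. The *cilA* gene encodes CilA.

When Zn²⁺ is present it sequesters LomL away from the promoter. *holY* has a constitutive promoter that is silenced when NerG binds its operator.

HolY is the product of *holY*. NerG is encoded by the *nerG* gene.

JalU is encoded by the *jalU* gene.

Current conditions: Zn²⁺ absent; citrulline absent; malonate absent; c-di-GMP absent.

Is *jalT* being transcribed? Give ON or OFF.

Malonate is absent, so HolE is inactive.
c-di-GMP is absent, so HaxU is active.
No repressor is bound and HaxU is active, so *fubZ* is transcribed.
So FubZ is produced and active.
With repressor FubZ bound, *jalU* is not transcribed.
So JalU is not produced.
Citrulline is absent, so OrvP is active.
No repressor is bound and OrvP is active, so *cilA* is transcribed.
So CilA is produced and active.
Activator CilA is present, so *nerG* is transcribed.
So NerG is produced and active.
With repressor NerG bound, *holY* is not transcribed.
So HolY is not produced.
Required activator HolY is absent, so *jalT* is not transcribed.

OFF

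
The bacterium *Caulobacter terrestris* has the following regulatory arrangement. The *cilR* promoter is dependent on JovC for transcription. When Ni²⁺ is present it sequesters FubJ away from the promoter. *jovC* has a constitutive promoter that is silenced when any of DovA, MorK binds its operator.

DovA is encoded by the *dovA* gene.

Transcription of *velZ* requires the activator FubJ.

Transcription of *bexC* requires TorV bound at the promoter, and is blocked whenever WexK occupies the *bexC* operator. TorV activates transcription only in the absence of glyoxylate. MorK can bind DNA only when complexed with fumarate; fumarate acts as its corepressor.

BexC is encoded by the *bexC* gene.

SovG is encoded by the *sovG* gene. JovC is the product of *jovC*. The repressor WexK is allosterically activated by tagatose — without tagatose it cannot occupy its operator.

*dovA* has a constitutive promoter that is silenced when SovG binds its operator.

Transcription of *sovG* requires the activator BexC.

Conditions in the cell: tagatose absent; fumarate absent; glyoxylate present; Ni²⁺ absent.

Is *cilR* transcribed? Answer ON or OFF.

OFF

Tagatose is absent, so WexK is inactive.
Glyoxylate is present, so TorV is inactive.
Required activator TorV is absent, so *bexC* is not transcribed.
So BexC is not produced.
Required activator BexC is absent, so *sovG* is not transcribed.
So SovG is not produced.
With no repressor bound, *dovA* is transcribed.
So DovA is produced and active.
Fumarate is absent, so MorK is inactive.
With repressor DovA bound, *jovC* is not transcribed.
So JovC is not produced.
Required activator JovC is absent, so *cilR* is not transcribed.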